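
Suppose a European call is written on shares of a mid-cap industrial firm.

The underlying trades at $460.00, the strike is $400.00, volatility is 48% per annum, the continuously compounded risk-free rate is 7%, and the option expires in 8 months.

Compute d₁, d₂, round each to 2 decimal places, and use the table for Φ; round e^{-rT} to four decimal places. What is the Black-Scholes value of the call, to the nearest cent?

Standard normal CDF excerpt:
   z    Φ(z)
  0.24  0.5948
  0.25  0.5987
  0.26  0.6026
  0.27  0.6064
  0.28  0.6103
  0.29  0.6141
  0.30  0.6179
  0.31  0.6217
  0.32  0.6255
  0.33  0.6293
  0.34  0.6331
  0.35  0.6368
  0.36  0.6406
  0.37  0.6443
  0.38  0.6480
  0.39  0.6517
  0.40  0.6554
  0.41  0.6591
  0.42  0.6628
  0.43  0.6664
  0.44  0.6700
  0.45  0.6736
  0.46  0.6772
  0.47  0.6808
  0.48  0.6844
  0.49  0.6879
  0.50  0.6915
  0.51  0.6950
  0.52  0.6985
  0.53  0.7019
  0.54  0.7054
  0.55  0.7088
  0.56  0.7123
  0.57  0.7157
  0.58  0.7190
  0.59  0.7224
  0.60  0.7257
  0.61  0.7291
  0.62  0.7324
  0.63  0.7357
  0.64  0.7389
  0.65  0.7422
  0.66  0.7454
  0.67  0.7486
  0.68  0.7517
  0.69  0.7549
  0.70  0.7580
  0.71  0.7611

$111.37

σ√T = 0.48·√0.6667 = 0.3919
d₁ = [ln(460/400) + (0.07 + ½·0.48²)·0.6667] / (σ√T) = (0.1398 + 0.1235) / 0.3919 = 0.6716 ⇒ 0.67
d₂ = 0.6716 − 0.3919 = 0.2797 ⇒ 0.28
e^(−rT) = e^(−0.07·0.6667) = 0.9544
N(d₁) = N(0.67) = 0.7486;  N(d₂) = N(0.28) = 0.6103
C = 460·0.7486 − 400·0.9544·0.6103 = 344.3560 − 232.9881 = 111.3679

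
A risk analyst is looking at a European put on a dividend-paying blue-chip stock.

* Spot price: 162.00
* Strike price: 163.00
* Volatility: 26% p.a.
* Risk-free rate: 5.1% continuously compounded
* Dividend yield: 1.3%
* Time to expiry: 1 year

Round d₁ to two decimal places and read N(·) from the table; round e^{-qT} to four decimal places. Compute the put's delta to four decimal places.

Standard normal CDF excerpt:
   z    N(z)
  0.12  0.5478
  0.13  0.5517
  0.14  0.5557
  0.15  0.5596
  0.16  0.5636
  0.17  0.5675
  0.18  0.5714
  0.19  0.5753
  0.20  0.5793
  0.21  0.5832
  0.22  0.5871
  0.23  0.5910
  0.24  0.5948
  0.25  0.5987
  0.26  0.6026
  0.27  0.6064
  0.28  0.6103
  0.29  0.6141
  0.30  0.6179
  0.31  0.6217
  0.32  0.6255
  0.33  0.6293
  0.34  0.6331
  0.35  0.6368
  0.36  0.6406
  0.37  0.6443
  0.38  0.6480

T = 1;  σ√T = 0.2600
ln(S/K) + (r − q + σ²/2)T = ln(162/163) + (0.051 − 0.013 + 0.26²/2)·1 = -0.0062 + 0.0718 = 0.0656
d₁ = 0.0656 / 0.2600 = 0.2525 → 0.25
N(d₁) = N(0.25) = 0.5987
Δ_put = exp(−qT)·(N(d₁) − 1) = 0.9871·(0.5987 − 1) = -0.3961

-0.3961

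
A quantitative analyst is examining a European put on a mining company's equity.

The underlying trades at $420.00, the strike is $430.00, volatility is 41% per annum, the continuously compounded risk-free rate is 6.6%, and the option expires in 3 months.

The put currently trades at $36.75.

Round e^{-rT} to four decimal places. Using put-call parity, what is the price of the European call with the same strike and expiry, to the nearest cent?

$33.80

e^(−rT) = e^(−0.066·0.25) = 0.9836
Put-call parity: C − P = S − K·e^(−rT) = 420 − 430·0.9836 = 420 − 422.9480 = -2.9480
C = P + (C − P) = 36.75 + (-2.9480) = 33.8020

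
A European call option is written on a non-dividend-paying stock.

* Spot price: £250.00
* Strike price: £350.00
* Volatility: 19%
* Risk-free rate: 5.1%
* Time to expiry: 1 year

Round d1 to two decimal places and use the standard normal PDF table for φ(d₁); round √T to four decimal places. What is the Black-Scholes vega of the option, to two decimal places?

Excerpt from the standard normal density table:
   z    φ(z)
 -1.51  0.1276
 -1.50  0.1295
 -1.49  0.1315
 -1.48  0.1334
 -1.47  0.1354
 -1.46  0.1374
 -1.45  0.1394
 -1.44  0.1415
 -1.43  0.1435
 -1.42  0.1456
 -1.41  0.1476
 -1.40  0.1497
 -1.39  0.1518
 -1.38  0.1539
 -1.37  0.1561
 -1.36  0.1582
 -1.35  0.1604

T = 1;  σ√T = 0.1900
ln(S/K) + (r + σ²/2)T = ln(250/350) + (0.051 + 0.19²/2)·1 = -0.3365 + 0.0691 = -0.2674
d₁ = -0.2674 / 0.1900 = -1.4075 which rounds to -1.41
√T = √1 = 1.0000
φ(d₁) = φ(-1.41) = 0.1476
vega = S·φ(d₁)·√T = 250·0.1476·1.0000 = 36.9000
(Call and put vega coincide under Black-Scholes.)

36.90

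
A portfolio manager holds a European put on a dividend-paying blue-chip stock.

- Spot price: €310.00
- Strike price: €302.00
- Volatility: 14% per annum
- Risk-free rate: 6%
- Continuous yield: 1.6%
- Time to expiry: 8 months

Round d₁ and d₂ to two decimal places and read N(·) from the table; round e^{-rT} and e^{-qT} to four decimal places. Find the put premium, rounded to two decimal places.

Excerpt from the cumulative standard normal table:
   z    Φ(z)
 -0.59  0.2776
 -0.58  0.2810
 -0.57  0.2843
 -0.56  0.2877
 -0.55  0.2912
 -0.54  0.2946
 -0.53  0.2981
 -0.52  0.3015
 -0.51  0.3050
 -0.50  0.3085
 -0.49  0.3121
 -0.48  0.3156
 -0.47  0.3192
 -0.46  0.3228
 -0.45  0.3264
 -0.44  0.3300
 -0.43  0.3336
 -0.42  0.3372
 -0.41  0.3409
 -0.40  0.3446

€6.44

σ√T = 0.14·√0.6667 = 0.1143
d₁ = [ln(310/302) + (0.06 − 0.016 + 0.14²/2)·0.6667] / 0.1143 = [0.0261 + 0.0359] / 0.1143 = 0.5425 ⇒ 0.54
d₂ = d₁ − σ√T = 0.5425 − 0.1143 = 0.4282 ⇒ 0.43
e^(−qT) = e^(−0.016·0.6667) = 0.9894;  e^(−rT) = e^(−0.06·0.6667) = 0.9608
N(−d₂) = N(-0.43) = 0.3336;  N(−d₁) = N(-0.54) = 0.2946
P = 302·0.9608·0.3336 − 310·0.9894·0.2946 = 96.7979 − 90.3579 = 6.4400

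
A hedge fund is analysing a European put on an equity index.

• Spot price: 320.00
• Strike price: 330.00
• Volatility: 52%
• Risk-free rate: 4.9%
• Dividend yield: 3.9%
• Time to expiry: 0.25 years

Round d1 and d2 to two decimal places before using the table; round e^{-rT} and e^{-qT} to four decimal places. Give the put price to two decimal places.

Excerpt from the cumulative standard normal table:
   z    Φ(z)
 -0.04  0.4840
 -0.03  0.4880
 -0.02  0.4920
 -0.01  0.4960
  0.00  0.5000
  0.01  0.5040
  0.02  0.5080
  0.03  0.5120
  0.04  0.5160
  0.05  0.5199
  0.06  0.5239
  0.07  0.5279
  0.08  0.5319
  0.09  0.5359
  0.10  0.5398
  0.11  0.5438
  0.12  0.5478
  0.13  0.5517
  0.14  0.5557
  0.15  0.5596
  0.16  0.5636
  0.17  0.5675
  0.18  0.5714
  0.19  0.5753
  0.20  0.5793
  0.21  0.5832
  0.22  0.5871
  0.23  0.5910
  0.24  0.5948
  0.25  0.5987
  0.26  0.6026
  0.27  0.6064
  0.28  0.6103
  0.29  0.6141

T = 0.25;  σ√T = 0.2600
d₁ = [ln(320/330) + (0.049 − 0.039 + ½·0.52²)·0.25] / (σ√T) = (-0.0308 + 0.0363) / 0.2600 = 0.0213 ≈ 0.02
d₂ = 0.0213 − 0.2600 = -0.2387 ≈ -0.24
e^(−qT) = e^(−0.039·0.25) = 0.9903;  e^(−rT) = e^(−0.049·0.25) = 0.9878
N(−d₂) = N(0.24) = 0.5948;  N(−d₁) = N(-0.02) = 0.4920
P = 330·0.9878·0.5948 − 320·0.9903·0.4920 = 193.8893 − 155.9128 = 37.9765

37.98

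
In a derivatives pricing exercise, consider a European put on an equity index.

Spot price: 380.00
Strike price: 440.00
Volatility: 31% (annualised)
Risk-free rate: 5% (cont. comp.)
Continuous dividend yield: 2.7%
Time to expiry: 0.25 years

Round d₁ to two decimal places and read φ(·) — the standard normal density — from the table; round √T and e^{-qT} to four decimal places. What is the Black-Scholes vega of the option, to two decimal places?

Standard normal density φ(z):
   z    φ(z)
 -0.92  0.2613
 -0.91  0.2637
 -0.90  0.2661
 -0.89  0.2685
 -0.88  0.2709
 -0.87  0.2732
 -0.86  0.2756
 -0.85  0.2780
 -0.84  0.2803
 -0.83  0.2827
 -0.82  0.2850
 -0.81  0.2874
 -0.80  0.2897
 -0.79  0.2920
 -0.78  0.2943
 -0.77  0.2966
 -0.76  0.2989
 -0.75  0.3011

σ√T = 0.31 × 0.5000 = 0.1550
d₁ = [ln(380/440) + (0.05 − 0.027 + 0.31²/2)·0.25] / 0.1550 = [-0.1466 + 0.0178] / 0.1550 = -0.8312 → -0.83
√T = √0.25 = 0.5000
φ(d₁) = φ(-0.83) = 0.2827
exp(−qT) = exp(−0.027·0.25) = 0.9933
vega = S·exp(−qT)·φ(d₁)·√T = 380·0.9933·0.2827·0.5000 = 53.3531

53.35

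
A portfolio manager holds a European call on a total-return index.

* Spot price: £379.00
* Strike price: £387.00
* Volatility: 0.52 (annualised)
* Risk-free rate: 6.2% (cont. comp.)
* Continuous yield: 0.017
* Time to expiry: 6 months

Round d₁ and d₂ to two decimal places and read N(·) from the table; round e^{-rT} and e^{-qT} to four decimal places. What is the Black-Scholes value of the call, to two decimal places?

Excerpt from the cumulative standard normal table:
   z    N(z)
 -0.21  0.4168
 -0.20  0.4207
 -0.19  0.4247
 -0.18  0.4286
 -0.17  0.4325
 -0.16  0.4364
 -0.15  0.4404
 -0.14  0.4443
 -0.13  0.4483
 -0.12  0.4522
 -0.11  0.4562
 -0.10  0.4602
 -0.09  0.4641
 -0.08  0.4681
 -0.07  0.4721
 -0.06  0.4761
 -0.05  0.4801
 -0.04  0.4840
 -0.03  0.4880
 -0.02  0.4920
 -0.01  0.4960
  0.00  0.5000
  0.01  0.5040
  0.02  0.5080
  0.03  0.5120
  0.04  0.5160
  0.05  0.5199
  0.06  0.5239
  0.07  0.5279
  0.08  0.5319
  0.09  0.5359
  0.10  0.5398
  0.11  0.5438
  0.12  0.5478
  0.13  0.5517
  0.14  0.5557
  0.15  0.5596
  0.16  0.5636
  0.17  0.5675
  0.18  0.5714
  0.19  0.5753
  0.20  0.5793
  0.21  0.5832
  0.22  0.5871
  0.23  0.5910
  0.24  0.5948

£55.38

σ√T = 0.52·√0.5 = 0.3677
d₁ = [ln(379/387) + (0.062 − 0.017 + 0.52²/2)·0.5] / 0.3677 = [-0.0209 + 0.0901] / 0.3677 = 0.1882 ≈ 0.19
d₂ = d₁ − σ√T = 0.1882 − 0.3677 = -0.1795 ≈ -0.18
exp(−qT) = exp(−0.017·0.5) = 0.9915;  exp(−rT) = exp(−0.062·0.5) = 0.9695
C = 379·0.9915·N(0.19) − 387·0.9695·N(-0.18) = 379·0.9915·0.5753 − 387·0.9695·0.4286 = 216.1854 − 160.8092 = 55.3762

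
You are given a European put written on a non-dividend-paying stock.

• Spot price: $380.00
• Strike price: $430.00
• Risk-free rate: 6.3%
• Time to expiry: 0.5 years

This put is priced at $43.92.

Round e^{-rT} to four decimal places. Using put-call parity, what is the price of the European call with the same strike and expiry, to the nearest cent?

e^(−rT) = e^(−0.063·0.5) = 0.9690
Put-call parity: C − P = S − K·e^(−rT) = 380 − 430·0.9690 = 380 − 416.6700 = -36.6700
C = P + (C − P) = 43.92 + (-36.6700) = 7.2500

$7.25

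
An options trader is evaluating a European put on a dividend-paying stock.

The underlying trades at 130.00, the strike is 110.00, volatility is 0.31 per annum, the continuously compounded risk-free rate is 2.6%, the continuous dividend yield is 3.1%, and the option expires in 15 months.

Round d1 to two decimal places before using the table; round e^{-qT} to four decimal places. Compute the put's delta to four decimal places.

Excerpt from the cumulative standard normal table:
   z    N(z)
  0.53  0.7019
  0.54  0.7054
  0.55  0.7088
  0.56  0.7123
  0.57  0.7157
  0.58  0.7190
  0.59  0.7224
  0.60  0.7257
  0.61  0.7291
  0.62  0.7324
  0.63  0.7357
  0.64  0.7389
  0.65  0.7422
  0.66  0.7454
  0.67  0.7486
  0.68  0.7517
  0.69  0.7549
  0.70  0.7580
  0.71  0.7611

σ√T = 0.31 × 1.1180 = 0.3466
d₁ = [ln(130/110) + (0.026 − 0.031 + ½·0.31²)·1.25] / (σ√T) = (0.1671 + 0.0538) / 0.3466 = 0.6373 which rounds to 0.64
N(d₁) = N(0.64) = 0.7389
Δ_put = exp(−qT)·(N(d₁) − 1) = 0.9620·(0.7389 − 1) = -0.2512

-0.2512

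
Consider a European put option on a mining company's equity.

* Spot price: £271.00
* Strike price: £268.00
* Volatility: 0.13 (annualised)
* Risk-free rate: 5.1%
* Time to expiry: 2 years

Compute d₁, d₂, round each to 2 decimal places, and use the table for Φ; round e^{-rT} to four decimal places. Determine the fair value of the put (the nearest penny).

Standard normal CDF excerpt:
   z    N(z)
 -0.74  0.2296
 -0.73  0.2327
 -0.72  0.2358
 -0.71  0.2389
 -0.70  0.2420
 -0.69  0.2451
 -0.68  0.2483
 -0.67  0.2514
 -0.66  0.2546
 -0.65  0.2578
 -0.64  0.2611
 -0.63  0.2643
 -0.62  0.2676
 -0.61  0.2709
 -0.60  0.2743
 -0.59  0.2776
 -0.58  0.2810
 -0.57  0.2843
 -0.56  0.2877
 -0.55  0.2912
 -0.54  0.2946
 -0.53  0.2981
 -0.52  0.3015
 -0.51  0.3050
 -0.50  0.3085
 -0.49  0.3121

£8.22

T = 2;  σ√T = 0.1838
ln(S/K) + (r + σ²/2)T = ln(271/268) + (0.051 + 0.13²/2)·2 = 0.0111 + 0.1189 = 0.1300
d₁ = 0.1300 / 0.1838 = 0.7073 ⇒ 0.71
d₂ = d₁ − σ√T = 0.7073 − 0.1838 = 0.5234 ⇒ 0.52
e^(−rT) = e^(−0.051·2) = 0.9030
N(−d₂) = N(-0.52) = 0.3015;  N(−d₁) = N(-0.71) = 0.2389
P = 268·0.9030·0.3015 − 271·0.2389 = 72.9642 − 64.7419 = 8.2223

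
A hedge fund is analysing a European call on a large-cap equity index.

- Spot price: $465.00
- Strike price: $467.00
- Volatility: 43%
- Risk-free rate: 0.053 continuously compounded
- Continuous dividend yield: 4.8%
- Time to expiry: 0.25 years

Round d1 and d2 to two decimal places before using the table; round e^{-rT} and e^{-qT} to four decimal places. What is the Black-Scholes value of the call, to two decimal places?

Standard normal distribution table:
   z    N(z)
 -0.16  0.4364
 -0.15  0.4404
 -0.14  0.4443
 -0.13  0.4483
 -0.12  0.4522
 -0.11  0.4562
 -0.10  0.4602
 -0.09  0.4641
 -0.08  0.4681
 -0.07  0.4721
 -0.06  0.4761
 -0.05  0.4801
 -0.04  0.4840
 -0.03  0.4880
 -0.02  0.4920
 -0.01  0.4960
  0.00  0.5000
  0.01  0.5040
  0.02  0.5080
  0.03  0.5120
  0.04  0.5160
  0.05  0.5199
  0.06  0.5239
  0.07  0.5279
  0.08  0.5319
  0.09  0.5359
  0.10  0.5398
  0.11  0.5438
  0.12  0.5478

T = 0.25;  σ√T = 0.2150
d₁ = [ln(465/467) + (0.053 − 0.048 + 0.43²/2)·0.25] / 0.2150 = [-0.0043 + 0.0244] / 0.2150 = 0.0934 → 0.09
d₂ = d₁ − σ√T = 0.0934 − 0.2150 = -0.1216 → -0.12
e^(−qT) = e^(−0.048·0.25) = 0.9881;  e^(−rT) = e^(−0.053·0.25) = 0.9868
N(d₁) = N(0.09) = 0.5359;  N(d₂) = N(-0.12) = 0.4522
C = 465·0.9881·0.5359 − 467·0.9868·0.4522 = 246.2281 − 208.3899 = 37.8382

$37.84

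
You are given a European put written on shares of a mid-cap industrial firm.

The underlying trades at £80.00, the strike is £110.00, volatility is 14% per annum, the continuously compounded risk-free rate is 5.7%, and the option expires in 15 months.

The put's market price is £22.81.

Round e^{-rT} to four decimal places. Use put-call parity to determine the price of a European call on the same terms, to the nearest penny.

exp(−rT) = exp(−0.057·1.25) = 0.9312
Put-call parity: C − P = S − K·e^(−rT) = 80 − 110·0.9312 = 80 − 102.4320 = -22.4320
C = P + (C − P) = 22.81 + (-22.4320) = 0.3780

£0.38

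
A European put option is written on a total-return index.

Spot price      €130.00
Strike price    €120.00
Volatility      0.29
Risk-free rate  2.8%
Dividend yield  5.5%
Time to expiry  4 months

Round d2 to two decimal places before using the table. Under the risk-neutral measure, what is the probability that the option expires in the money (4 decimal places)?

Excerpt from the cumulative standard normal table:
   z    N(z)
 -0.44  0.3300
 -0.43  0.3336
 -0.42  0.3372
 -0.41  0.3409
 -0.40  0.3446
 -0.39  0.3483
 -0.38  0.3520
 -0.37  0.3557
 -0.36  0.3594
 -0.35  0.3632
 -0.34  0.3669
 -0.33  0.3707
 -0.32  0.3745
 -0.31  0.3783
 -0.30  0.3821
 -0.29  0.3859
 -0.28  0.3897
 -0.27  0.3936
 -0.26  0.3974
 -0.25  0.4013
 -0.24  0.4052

σ√T = 0.29·√0.3333 = 0.1674
d₁ = [ln(130/120) + (0.028 − 0.055 + ½·0.29²)·0.3333] / (σ√T) = (0.0800 + 0.0050) / 0.1674 = 0.5080 which rounds to 0.51
d₂ = 0.5080 − 0.1674 = 0.3406 which rounds to 0.34
Pr(exercise) under Q = N(−d₂) = N(-0.34) = 0.3669

0.3669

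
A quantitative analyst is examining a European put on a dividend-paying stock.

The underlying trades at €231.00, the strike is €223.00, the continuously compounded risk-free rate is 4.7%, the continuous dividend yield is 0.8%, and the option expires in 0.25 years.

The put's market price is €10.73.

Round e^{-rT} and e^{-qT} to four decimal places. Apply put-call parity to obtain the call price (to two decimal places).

e^(−qT) = e^(−0.008·0.25) = 0.9980;  e^(−rT) = e^(−0.047·0.25) = 0.9883
Put-call parity: C − P = S·e^(−qT) − K·e^(−rT) = 231·0.9980 − 223·0.9883 = 230.5380 − 220.3909 = 10.1471
C = P + (C − P) = 10.73 + (10.1471) = 20.8771

€20.88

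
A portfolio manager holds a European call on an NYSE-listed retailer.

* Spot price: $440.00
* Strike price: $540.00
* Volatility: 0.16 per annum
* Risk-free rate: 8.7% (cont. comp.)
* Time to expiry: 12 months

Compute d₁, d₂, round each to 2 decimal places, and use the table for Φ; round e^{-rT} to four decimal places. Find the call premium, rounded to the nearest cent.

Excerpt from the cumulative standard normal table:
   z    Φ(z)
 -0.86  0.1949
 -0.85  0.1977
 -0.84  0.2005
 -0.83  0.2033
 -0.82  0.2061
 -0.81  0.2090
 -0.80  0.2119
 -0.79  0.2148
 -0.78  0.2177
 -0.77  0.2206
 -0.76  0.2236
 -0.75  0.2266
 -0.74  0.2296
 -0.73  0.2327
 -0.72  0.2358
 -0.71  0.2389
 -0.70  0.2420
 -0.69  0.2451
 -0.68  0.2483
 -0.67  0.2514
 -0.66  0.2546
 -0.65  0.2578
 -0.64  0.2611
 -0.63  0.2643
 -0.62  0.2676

$10.00

T = 1;  σ√T = 0.1600
ln(S/K) + (r + σ²/2)T = ln(440/540) + (0.087 + 0.16²/2)·1 = -0.2048 + 0.0998 = -0.1050
d₁ = -0.1050 / 0.1600 = -0.6562 ≈ -0.66
d₂ = d₁ − σ√T = -0.6562 − 0.1600 = -0.8162 ≈ -0.82
e^(−rT) = e^(−0.087·1) = 0.9167
N(d₁) = N(-0.66) = 0.2546;  N(d₂) = N(-0.82) = 0.2061
C = 440·0.2546 − 540·0.9167·0.2061 = 112.0240 − 102.0232 = 10.0008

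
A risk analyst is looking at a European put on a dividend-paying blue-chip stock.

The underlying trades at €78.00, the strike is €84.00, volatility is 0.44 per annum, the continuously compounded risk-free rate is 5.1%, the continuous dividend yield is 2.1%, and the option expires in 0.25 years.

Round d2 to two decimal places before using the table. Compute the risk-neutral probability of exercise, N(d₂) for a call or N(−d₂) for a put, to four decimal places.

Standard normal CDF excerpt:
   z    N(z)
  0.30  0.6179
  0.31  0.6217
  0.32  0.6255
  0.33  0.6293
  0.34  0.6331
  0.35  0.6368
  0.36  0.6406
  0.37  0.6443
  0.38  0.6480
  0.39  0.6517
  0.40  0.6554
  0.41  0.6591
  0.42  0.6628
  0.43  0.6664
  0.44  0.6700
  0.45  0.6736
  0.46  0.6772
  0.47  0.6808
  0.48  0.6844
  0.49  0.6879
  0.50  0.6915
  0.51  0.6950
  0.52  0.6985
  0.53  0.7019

0.6591

σ√T = 0.44 × 0.5000 = 0.2200
d₁ = [ln(78/84) + (0.051 − 0.021 + ½·0.44²)·0.25] / (σ√T) = (-0.0741 + 0.0317) / 0.2200 = -0.1928 ≈ -0.19
d₂ = -0.1928 − 0.2200 = -0.4128 ≈ -0.41
Pr(exercise) under Q = N(−d₂) = N(0.41) = 0.6591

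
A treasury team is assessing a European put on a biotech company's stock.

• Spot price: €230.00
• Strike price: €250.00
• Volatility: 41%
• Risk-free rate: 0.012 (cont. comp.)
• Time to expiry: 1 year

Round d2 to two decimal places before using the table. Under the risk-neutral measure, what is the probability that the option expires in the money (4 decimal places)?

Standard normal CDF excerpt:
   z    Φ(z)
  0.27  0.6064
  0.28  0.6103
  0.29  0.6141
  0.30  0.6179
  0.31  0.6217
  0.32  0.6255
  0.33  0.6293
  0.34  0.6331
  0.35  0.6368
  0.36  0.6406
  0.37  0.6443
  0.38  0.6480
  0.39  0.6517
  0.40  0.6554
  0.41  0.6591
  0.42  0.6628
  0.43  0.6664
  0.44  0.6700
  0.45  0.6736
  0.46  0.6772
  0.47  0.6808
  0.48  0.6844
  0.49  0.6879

T = 1;  σ√T = 0.4100
d₁ = [ln(230/250) + (0.012 + 0.41²/2)·1] / 0.4100 = [-0.0834 + 0.0960] / 0.4100 = 0.0309 → 0.03
d₂ = d₁ − σ√T = 0.0309 − 0.4100 = -0.3791 → -0.38
Pr(exercise) under Q = N(−d₂) = N(0.38) = 0.6480

0.6480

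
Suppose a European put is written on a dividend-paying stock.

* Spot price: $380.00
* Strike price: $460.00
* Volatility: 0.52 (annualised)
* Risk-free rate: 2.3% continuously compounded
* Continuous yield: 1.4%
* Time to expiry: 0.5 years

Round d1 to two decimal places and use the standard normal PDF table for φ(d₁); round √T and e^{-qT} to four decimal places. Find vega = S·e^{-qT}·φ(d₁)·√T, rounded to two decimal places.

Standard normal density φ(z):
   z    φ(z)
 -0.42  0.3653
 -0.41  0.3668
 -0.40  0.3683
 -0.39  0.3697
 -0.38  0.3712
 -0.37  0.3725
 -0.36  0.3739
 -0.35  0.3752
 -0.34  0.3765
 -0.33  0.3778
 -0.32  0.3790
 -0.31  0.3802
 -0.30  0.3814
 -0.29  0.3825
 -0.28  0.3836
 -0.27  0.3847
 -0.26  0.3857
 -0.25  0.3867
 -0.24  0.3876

T = 0.5;  σ√T = 0.3677
ln(S/K) + (r − q + σ²/2)T = ln(380/460) + (0.023 − 0.014 + 0.52²/2)·0.5 = -0.1911 + 0.0721 = -0.1190
d₁ = -0.1190 / 0.3677 = -0.3235 ≈ -0.32
√T = √0.5 = 0.7071
φ(d₁) = φ(-0.32) = 0.3790
e^(−qT) = e^(−0.014·0.5) = 0.9930
vega = S·e^(−qT)·φ(d₁)·√T = 380·0.9930·0.3790·0.7071 = 101.1237
(Call and put vega coincide under Black-Scholes.)

101.12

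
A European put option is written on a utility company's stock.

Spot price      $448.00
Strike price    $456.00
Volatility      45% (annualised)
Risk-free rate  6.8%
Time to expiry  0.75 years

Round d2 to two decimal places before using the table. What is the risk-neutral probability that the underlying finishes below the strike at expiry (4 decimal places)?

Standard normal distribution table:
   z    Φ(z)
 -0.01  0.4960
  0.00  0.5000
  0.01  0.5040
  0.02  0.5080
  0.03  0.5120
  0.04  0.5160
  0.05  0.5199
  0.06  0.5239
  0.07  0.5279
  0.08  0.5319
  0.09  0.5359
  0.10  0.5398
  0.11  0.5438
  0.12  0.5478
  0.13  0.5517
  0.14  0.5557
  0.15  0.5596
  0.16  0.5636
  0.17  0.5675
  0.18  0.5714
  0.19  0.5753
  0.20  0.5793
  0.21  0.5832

σ√T = 0.45·√0.75 = 0.3897
ln(S/K) + (r + σ²/2)T = ln(448/456) + (0.068 + 0.45²/2)·0.75 = -0.0177 + 0.1269 = 0.1092
d₁ = 0.1092 / 0.3897 = 0.2803 ⇒ 0.28
d₂ = d₁ − σ√T = 0.2803 − 0.3897 = -0.1094 ⇒ -0.11
Pr(exercise) under Q = N(−d₂) = N(0.11) = 0.5438

0.5438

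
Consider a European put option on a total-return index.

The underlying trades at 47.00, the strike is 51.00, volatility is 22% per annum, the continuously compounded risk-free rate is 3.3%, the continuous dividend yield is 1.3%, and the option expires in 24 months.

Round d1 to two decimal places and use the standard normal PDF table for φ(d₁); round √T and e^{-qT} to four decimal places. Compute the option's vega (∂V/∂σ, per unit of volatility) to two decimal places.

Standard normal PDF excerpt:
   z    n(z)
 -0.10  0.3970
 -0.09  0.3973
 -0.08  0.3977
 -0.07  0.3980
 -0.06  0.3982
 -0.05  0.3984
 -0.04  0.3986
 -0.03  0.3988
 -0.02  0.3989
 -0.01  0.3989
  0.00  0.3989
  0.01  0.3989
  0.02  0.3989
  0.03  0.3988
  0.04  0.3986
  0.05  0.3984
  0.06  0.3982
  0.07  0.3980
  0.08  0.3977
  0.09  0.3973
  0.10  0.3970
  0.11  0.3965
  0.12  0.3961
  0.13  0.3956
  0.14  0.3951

25.83

σ√T = 0.22·√2 = 0.3111
d₁ = [ln(47/51) + (0.033 − 0.013 + 0.22²/2)·2] / 0.3111 = [-0.0817 + 0.0884] / 0.3111 = 0.0216 ≈ 0.02
√T = √2 = 1.4142
φ(d₁) = φ(0.02) = 0.3989
e^(−qT) = e^(−0.013·2) = 0.9743
vega = S·e^(−qT)·φ(d₁)·√T = 47·0.9743·0.3989·1.4142 = 25.8324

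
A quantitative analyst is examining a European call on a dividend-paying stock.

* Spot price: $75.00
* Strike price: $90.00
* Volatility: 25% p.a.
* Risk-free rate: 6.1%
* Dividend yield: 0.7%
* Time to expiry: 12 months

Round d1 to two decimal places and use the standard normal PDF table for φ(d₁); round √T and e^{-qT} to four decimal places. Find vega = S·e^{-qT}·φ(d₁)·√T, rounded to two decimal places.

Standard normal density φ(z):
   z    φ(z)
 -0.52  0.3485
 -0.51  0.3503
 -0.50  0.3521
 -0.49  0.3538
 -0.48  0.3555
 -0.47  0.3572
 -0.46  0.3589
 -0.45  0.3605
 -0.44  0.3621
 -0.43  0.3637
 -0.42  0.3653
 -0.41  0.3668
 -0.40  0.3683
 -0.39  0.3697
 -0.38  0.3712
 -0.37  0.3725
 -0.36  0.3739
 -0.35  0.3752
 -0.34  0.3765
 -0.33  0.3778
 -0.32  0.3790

σ√T = 0.25·√1 = 0.2500
ln(S/K) + (r − q + σ²/2)T = ln(75/90) + (0.061 − 0.007 + 0.25²/2)·1 = -0.1823 + 0.0852 = -0.0971
d₁ = -0.0971 / 0.2500 = -0.3883 → -0.39
√T = √1 = 1.0000
φ(d₁) = φ(-0.39) = 0.3697
e^(−qT) = e^(−0.007·1) = 0.9930
vega = S·e^(−qT)·φ(d₁)·√T = 75·0.9930·0.3697·1.0000 = 27.5334
(Vega is the same for a European call and put with the same parameters.)

27.53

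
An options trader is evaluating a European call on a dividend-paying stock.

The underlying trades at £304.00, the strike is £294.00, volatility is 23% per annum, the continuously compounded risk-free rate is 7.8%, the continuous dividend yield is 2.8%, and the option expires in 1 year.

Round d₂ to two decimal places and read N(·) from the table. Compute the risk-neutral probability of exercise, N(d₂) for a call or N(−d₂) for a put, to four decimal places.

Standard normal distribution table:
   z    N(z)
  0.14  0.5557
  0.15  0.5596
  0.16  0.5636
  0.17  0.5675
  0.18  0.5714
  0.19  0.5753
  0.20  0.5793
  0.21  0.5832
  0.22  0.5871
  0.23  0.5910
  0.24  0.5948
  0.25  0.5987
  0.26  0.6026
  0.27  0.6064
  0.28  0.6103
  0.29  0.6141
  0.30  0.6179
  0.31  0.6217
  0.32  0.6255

σ√T = 0.23 × 1.0000 = 0.2300
d₁ = [ln(304/294) + (0.078 − 0.028 + ½·0.23²)·1] / (σ√T) = (0.0334 + 0.0765) / 0.2300 = 0.4778 ≈ 0.48
d₂ = 0.4778 − 0.2300 = 0.2478 ≈ 0.25
Pr(exercise) under Q = N(d₂) = 0.5987

0.5987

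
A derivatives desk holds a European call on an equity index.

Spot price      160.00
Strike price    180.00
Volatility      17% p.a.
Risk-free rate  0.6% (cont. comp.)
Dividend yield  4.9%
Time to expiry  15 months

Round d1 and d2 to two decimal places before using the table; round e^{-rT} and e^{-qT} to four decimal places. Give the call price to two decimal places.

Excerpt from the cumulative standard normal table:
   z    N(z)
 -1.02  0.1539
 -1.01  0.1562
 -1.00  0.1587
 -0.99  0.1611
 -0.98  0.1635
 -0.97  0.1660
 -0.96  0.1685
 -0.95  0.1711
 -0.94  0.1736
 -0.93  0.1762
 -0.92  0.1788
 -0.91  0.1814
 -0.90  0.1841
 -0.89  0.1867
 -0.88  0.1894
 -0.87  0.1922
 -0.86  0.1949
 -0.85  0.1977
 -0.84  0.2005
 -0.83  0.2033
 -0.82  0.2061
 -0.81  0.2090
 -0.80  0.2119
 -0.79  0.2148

T = 1.25;  σ√T = 0.1901
d₁ = [ln(160/180) + (0.006 − 0.049 + ½·0.17²)·1.25] / (σ√T) = (-0.1178 − 0.0357) / 0.1901 = -0.8075 → -0.81
d₂ = -0.8075 − 0.1901 = -0.9975 → -1.00
e^(−qT) = e^(−0.049·1.25) = 0.9406;  e^(−rT) = e^(−0.006·1.25) = 0.9925
N(d₁) = N(-0.81) = 0.2090;  N(d₂) = N(-1.00) = 0.1587
C = 160·0.9406·0.2090 − 180·0.9925·0.1587 = 31.4537 − 28.3518 = 3.1019

3.10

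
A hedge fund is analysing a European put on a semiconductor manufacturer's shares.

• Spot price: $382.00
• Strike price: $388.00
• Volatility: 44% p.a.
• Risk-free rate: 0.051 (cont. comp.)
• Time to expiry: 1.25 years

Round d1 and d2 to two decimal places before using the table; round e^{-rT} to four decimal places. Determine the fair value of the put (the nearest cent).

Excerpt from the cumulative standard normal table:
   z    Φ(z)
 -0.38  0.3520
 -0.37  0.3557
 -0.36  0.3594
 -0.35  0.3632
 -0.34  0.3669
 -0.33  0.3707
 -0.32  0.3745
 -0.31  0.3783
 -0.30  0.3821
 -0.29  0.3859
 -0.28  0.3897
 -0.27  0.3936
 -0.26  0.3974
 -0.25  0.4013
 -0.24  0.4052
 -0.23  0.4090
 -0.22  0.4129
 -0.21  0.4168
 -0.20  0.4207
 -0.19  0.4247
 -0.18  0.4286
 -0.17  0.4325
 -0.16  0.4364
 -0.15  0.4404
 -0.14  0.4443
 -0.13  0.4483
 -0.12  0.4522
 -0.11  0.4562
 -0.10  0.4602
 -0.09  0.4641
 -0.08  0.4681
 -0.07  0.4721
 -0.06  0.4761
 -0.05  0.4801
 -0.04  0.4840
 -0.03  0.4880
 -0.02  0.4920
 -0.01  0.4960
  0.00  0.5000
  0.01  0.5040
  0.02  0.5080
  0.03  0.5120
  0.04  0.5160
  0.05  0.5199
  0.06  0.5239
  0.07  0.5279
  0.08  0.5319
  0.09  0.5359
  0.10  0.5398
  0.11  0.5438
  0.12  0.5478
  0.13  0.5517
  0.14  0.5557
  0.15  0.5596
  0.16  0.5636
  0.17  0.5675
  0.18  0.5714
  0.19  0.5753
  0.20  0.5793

$63.55

σ√T = 0.44·√1.25 = 0.4919
d₁ = [ln(382/388) + (0.051 + ½·0.44²)·1.25] / (σ√T) = (-0.0156 + 0.1847) / 0.4919 = 0.3439 ⇒ 0.34
d₂ = 0.3439 − 0.4919 = -0.1481 ⇒ -0.15
e^(−rT) = e^(−0.051·1.25) = 0.9382
P = 388·0.9382·N(0.15) − 382·N(-0.34) = 388·0.9382·0.5596 − 382·0.3669 = 203.7065 − 140.1558 = 63.5507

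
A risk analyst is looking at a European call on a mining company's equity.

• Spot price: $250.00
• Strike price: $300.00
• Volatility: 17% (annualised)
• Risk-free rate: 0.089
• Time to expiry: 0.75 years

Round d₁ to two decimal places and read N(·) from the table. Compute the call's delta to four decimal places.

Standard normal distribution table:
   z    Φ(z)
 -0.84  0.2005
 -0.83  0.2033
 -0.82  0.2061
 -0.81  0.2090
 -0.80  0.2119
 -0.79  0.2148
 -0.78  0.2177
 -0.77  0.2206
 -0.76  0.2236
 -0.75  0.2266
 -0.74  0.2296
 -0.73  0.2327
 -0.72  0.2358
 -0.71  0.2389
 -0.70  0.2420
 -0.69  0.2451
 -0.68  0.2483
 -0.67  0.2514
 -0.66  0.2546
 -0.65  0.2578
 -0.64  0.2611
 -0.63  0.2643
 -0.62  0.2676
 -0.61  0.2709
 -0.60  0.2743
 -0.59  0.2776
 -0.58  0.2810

0.2389

σ√T = 0.17·√0.75 = 0.1472
d₁ = [ln(250/300) + (0.089 + 0.17²/2)·0.75] / 0.1472 = [-0.1823 + 0.0776] / 0.1472 = -0.7114 ≈ -0.71
N(d₁) = N(-0.71) = 0.2389
Δ_call = N(d₁) = 0.2389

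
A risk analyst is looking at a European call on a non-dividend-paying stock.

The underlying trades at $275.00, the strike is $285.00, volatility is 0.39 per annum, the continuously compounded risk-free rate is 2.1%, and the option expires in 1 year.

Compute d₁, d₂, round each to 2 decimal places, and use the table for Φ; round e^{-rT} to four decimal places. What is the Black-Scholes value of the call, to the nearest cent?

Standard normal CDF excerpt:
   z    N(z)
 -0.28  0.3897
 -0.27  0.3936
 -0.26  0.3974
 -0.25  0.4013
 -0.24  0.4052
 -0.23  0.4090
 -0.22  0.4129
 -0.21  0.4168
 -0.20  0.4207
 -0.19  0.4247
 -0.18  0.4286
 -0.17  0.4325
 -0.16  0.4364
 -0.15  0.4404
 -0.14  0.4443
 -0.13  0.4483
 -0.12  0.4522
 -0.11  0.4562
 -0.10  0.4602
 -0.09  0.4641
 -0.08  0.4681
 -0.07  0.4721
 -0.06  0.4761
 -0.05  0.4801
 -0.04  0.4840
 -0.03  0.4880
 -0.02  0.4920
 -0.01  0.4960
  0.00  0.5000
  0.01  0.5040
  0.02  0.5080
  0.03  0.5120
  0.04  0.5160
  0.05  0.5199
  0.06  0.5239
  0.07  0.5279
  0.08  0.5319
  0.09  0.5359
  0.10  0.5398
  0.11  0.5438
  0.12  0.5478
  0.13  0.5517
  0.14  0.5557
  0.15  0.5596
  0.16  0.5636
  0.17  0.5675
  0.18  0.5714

T = 1;  σ√T = 0.3900
d₁ = [ln(275/285) + (0.021 + ½·0.39²)·1] / (σ√T) = (-0.0357 + 0.0971) / 0.3900 = 0.1573 ⇒ 0.16
d₂ = 0.1573 − 0.3900 = -0.2327 ⇒ -0.23
exp(−rT) = exp(−0.021·1) = 0.9792
C = 275·N(0.16) − 285·0.9792·N(-0.23) = 275·0.5636 − 285·0.9792·0.4090 = 154.9900 − 114.1404 = 40.8496

$40.85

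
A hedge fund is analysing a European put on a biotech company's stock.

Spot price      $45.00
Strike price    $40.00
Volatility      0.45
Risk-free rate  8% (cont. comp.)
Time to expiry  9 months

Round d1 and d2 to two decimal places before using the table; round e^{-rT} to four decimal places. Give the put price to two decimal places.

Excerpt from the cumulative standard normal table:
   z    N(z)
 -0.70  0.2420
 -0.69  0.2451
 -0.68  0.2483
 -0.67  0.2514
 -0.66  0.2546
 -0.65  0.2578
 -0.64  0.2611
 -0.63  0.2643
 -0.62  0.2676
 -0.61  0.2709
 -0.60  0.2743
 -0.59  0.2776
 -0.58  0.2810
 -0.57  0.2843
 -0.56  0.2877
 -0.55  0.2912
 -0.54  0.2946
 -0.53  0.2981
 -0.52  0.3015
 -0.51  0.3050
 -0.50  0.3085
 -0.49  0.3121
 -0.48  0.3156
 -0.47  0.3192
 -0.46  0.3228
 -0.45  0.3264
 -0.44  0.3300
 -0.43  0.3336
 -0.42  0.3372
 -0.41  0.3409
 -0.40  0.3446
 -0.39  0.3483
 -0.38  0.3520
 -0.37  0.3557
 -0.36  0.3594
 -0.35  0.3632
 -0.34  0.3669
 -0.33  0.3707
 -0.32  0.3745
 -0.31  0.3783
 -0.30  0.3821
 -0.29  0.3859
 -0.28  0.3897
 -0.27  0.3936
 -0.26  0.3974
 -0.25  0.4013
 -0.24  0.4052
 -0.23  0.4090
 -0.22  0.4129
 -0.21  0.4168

$3.37

T = 0.75;  σ√T = 0.3897
d₁ = [ln(45/40) + (0.08 + 0.45²/2)·0.75] / 0.3897 = [0.1178 + 0.1359] / 0.3897 = 0.6510 → 0.65
d₂ = d₁ − σ√T = 0.6510 − 0.3897 = 0.2613 → 0.26
exp(−rT) = exp(−0.08·0.75) = 0.9418
N(−d₂) = N(-0.26) = 0.3974;  N(−d₁) = N(-0.65) = 0.2578
P = 40·0.9418·0.3974 − 45·0.2578 = 14.9709 − 11.6010 = 3.3699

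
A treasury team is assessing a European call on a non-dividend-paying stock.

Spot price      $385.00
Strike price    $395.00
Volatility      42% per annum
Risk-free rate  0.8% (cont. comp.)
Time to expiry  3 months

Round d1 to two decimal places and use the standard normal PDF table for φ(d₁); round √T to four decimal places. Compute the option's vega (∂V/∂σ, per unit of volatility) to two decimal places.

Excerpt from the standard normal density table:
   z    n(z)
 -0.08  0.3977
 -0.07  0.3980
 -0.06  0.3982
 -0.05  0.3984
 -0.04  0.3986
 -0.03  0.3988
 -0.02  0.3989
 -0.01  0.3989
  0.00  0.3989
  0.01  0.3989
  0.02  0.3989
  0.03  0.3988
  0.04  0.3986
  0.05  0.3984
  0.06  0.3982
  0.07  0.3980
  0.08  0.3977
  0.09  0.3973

76.79

T = 0.25;  σ√T = 0.2100
ln(S/K) + (r + σ²/2)T = ln(385/395) + (0.008 + 0.42²/2)·0.25 = -0.0256 + 0.0240 = -0.0016
d₁ = -0.0016 / 0.2100 = -0.0076 → -0.01
√T = √0.25 = 0.5000
φ(d₁) = φ(-0.01) = 0.3989
vega = S·φ(d₁)·√T = 385·0.3989·0.5000 = 76.7882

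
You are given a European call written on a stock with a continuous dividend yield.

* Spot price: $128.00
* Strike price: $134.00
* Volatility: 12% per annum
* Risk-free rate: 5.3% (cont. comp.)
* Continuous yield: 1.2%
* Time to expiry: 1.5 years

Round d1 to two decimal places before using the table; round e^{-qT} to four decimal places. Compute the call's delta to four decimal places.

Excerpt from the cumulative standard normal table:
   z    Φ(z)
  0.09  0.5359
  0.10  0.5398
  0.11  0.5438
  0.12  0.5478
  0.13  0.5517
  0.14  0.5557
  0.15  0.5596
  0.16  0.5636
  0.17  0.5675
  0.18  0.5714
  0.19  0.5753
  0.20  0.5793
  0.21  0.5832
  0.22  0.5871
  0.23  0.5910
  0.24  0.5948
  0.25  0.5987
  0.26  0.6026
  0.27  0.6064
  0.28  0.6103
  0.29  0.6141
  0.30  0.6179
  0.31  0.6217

T = 1.5;  σ√T = 0.1470
d₁ = [ln(128/134) + (0.053 − 0.012 + ½·0.12²)·1.5] / (σ√T) = (-0.0458 + 0.0723) / 0.1470 = 0.1802 → 0.18
N(d₁) = N(0.18) = 0.5714
Δ_call = exp(−qT)·N(d₁) = 0.9822·0.5714 = 0.5612

0.5612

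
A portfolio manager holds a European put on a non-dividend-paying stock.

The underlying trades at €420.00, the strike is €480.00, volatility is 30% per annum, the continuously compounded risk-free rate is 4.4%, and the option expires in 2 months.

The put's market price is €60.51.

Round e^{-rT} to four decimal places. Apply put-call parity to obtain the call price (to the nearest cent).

€4.01

exp(−rT) = exp(−0.044·0.1667) = 0.9927
Put-call parity: C − P = S − K·e^(−rT) = 420 − 480·0.9927 = 420 − 476.4960 = -56.4960
C = P + (C − P) = 60.51 + (-56.4960) = 4.0140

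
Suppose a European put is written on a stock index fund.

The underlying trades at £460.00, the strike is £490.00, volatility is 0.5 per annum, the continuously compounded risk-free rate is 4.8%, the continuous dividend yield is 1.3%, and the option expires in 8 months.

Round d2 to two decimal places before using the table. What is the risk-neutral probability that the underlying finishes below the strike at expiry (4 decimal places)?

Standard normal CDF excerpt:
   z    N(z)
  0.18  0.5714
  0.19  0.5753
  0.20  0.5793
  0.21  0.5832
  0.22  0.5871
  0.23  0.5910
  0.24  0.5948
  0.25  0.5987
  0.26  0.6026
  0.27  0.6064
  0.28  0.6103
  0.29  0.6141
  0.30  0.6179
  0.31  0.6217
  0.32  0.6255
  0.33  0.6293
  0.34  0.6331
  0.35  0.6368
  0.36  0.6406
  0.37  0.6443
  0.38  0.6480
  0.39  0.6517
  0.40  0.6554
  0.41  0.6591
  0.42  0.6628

σ√T = 0.5 × 0.8165 = 0.4082
ln(S/K) + (r − q + σ²/2)T = ln(460/490) + (0.048 − 0.013 + 0.5²/2)·0.6667 = -0.0632 + 0.1067 = 0.0435
d₁ = 0.0435 / 0.4082 = 0.1065 which rounds to 0.11
d₂ = d₁ − σ√T = 0.1065 − 0.4082 = -0.3017 which rounds to -0.30
Pr(exercise) under Q = N(−d₂) = N(0.30) = 0.6179

0.6179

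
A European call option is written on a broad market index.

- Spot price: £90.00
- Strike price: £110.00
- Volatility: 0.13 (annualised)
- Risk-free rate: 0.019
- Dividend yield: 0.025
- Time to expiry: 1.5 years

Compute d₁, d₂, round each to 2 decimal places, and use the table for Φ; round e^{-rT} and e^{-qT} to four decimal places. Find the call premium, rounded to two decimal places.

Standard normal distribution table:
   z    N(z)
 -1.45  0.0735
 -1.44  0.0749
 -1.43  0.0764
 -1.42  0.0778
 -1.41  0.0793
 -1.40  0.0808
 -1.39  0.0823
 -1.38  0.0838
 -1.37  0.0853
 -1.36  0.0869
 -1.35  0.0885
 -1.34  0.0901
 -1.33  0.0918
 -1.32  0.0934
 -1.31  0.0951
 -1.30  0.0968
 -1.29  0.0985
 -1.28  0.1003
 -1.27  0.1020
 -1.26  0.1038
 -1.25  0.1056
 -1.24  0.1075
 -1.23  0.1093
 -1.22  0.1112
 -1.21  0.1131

σ√T = 0.13 × 1.2247 = 0.1592
ln(S/K) + (r − q + σ²/2)T = ln(90/110) + (0.019 − 0.025 + 0.13²/2)·1.5 = -0.2007 + 0.0037 = -0.1970
d₁ = -0.1970 / 0.1592 = -1.2373 → -1.24
d₂ = d₁ − σ√T = -1.2373 − 0.1592 = -1.3965 → -1.40
e^(−qT) = e^(−0.025·1.5) = 0.9632;  e^(−rT) = e^(−0.019·1.5) = 0.9719
C = 90·0.9632·N(-1.24) − 110·0.9719·N(-1.40) = 90·0.9632·0.1075 − 110·0.9719·0.0808 = 9.3190 − 8.6382 = 0.6807

£0.68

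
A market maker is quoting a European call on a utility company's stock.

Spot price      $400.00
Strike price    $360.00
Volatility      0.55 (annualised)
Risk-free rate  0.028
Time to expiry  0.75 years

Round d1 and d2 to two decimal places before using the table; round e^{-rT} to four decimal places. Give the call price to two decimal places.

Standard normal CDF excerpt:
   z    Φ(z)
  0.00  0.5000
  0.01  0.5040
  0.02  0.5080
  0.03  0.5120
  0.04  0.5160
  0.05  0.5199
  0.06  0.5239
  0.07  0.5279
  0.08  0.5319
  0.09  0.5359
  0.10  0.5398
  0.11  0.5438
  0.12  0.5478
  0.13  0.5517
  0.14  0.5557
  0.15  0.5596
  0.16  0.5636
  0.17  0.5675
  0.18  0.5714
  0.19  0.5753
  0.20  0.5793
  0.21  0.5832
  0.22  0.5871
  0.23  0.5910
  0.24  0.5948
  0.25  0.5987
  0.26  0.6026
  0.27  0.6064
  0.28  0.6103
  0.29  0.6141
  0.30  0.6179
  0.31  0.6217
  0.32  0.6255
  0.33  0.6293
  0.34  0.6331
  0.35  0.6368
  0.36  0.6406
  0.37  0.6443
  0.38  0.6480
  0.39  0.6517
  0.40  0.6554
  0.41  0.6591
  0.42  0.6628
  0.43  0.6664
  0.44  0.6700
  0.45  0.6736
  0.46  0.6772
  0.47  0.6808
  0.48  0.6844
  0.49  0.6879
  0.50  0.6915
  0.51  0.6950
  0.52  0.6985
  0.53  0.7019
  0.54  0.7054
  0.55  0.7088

σ√T = 0.55 × 0.8660 = 0.4763
d₁ = [ln(400/360) + (0.028 + 0.55²/2)·0.75] / 0.4763 = [0.1054 + 0.1344] / 0.4763 = 0.5034 ⇒ 0.50
d₂ = d₁ − σ√T = 0.5034 − 0.4763 = 0.0271 ⇒ 0.03
exp(−rT) = exp(−0.028·0.75) = 0.9792
C = 400·N(0.50) − 360·0.9792·N(0.03) = 400·0.6915 − 360·0.9792·0.5120 = 276.6000 − 180.4861 = 96.1139

$96.11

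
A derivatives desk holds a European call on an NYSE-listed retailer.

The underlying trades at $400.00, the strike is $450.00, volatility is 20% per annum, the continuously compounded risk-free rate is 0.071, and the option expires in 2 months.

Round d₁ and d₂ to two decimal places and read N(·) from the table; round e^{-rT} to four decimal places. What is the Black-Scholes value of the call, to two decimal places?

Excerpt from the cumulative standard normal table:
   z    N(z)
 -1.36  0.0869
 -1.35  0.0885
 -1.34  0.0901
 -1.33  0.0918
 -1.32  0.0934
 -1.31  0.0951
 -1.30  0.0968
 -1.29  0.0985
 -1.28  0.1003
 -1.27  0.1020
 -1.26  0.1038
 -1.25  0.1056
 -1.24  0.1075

σ√T = 0.2·√0.1667 = 0.0816
ln(S/K) + (r + σ²/2)T = ln(400/450) + (0.071 + 0.2²/2)·0.1667 = -0.1178 + 0.0152 = -0.1026
d₁ = -0.1026 / 0.0816 = -1.2568 which rounds to -1.26
d₂ = d₁ − σ√T = -1.2568 − 0.0816 = -1.3384 which rounds to -1.34
e^(−rT) = e^(−0.071·0.1667) = 0.9882
C = 400·N(-1.26) − 450·0.9882·N(-1.34) = 400·0.1038 − 450·0.9882·0.0901 = 41.5200 − 40.0666 = 1.4534

$1.45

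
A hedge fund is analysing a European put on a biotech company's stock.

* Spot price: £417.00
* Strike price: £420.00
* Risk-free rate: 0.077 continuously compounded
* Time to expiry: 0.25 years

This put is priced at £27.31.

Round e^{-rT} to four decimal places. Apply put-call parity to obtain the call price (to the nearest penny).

e^(−rT) = e^(−0.077·0.25) = 0.9809
Put-call parity: C − P = S − K·e^(−rT) = 417 − 420·0.9809 = 417 − 411.9780 = 5.0220
C = P + (C − P) = 27.31 + (5.0220) = 32.3320

£32.33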